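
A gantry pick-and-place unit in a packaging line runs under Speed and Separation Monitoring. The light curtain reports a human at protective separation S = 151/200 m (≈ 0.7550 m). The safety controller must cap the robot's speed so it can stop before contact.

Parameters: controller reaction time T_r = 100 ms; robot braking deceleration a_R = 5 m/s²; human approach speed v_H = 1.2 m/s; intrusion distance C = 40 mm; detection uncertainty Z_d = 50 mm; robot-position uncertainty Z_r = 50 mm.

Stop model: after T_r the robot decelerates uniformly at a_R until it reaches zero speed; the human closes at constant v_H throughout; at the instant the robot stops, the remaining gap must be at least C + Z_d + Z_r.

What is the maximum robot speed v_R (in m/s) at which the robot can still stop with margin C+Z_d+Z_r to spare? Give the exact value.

v_R_max = 11/10 m/s = 1.1000 m/s

quadratic (1/10)·v² + (17/50)·v + (-99/200) = 0
  disc = (17/50)² − 4·(1/10)·(-99/200) = 196/625 ; √disc = 14/25
  v_R = (−(17/50) + 14/25) / (2·(1/10)) = 11/10 m/s
check:
T_s = v_R/a_R = (11/10)/5 = 0.2200 s
robot in T_r: 1.1000·0.1000 = 0.1100 m
robot under decel: 1.1000²/(2·5.0000) = 0.1210 m
person approaches 1.2000·(0.1000+0.2200) = 0.3840 m
C+Z_d+Z_r = 0.0400+0.0500+0.0500 = 0.1400 m
sum ≈ 0.1100+0.1210+0.3840+0.1400 ≈ 0.7550 m = S ✓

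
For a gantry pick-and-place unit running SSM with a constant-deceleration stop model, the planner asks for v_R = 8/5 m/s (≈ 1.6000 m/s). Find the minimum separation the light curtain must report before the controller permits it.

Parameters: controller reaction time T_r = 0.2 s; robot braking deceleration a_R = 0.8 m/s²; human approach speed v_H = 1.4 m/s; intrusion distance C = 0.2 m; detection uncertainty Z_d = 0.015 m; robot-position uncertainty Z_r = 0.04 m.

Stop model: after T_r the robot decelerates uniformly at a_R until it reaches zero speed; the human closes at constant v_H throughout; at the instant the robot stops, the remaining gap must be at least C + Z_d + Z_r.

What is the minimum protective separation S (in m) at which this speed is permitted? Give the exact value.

braking lasts T_s = (8/5)/(4/5) = 2.0000 s
reaction-phase robot travel = 1.6000·0.2000 = 0.3200 m
robot covers 1.6000·2.0000 − ½·0.8000·2.0000² = 1.6000 m while stopping
human over T_r+T_s: 1.4000·(0.2000+2.0000) = 3.0800 m
residual clearance needed = 0.2000+0.0150+0.0400 = 0.2550 m
S_min ≈ 0.3200+1.6000+3.0800+0.2550  ⇒  S_min = 1051/200 m

S_min = 1051/200 m = 5.2550 m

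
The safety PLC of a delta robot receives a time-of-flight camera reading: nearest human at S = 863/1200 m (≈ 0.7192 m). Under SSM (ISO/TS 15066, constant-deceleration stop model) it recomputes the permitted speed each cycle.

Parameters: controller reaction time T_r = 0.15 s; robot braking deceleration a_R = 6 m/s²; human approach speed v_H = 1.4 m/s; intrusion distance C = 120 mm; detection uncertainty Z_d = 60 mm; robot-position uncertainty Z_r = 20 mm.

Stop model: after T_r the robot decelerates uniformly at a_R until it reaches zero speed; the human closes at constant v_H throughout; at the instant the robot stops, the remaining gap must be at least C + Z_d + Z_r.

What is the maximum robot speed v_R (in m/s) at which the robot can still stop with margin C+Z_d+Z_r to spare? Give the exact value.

v_R_max = 7/10 m/s = 0.7000 m/s

quadratic (1/12)·v² + (23/60)·v + (-371/1200) = 0
  disc = (23/60)² − 4·(1/12)·(-371/1200) = 1/4 ; √disc = 1/2
  v_R = (−(23/60) + 1/2) / (2·(1/12)) = 7/10 m/s
check:
stop time T_s = (7/10)/6 = 0.1167 s
robot covers v_R·T_r = 0.7000·0.1500 = 0.1050 m before braking
robot covers 0.7000·0.1167 − ½·6.0000·0.1167² = 0.0408 m while stopping
human over T_r+T_s: 1.4000·(0.1500+0.1167) = 0.3733 m
margins: 0.1200+0.0600+0.0200 = 0.2000 m
sum ≈ 0.1050+0.0408+0.3733+0.2000 ≈ 0.7192 m = S ✓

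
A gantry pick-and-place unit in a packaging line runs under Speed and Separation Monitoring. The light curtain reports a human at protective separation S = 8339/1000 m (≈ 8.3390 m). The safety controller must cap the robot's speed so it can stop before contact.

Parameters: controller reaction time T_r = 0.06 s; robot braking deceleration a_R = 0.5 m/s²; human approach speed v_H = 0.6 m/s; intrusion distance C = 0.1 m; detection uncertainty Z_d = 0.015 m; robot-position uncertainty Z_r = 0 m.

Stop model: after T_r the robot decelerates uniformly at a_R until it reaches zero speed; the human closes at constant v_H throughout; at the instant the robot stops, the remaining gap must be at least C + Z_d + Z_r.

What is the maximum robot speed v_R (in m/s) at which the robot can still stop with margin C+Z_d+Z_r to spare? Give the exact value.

quadratic (1)·v² + (63/50)·v + (-2047/250) = 0
  disc = (63/50)² − 4·(1)·(-2047/250) = 85849/2500 ; √disc = 293/50
  v_R = (−(63/50) + 293/50) / (2·(1)) = 23/10 m/s
check:
T_s = v_R/a_R = (23/10)/(1/2) = 4.6000 s
reaction-phase robot travel = 2.3000·0.0600 = 0.1380 m
robot covers 2.3000·4.6000 − ½·0.5000·4.6000² = 5.2900 m while stopping
human closes 0.6000·4.6600 = 2.7960 m
margins: 0.1000+0.0150+0.0000 = 0.1150 m
sum ≈ 0.1380+5.2900+2.7960+0.1150 ≈ 8.3390 m = S ✓

v_R_max = 23/10 m/s = 2.3000 m/s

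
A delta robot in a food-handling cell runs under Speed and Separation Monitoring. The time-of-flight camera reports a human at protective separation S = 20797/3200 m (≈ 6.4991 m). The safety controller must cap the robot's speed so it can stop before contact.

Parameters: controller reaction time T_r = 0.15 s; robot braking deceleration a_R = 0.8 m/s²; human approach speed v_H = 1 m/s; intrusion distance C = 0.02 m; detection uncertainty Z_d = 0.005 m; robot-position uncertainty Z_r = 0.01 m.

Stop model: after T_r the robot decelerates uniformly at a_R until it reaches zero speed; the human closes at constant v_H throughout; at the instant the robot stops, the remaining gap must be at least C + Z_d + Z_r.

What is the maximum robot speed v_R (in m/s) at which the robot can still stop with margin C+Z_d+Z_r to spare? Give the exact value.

v_R_max = 9/4 m/s = 2.2500 m/s

at the boundary: (5/8)·v² + (7/5)·v + (-4041/640) = 0
  disc = (7/5)² − 4·(5/8)·(-4041/640) = 113569/6400 ; √disc = 337/80
  v_R = (−(7/5) + 337/80) / (2·(5/8)) = 9/4 m/s
check:
stop time T_s = (9/4)/(4/5) = 2.8125 s
robot covers v_R·T_r = 2.2500·0.1500 = 0.3375 m before braking
braking distance = 2.2500²/(2·0.8000) = 3.1641 m
person approaches 1.0000·(0.1500+2.8125) = 2.9625 m
C+Z_d+Z_r = 0.0200+0.0050+0.0100 = 0.0350 m
sum ≈ 0.3375+3.1641+2.9625+0.0350 ≈ 6.4991 m = S ✓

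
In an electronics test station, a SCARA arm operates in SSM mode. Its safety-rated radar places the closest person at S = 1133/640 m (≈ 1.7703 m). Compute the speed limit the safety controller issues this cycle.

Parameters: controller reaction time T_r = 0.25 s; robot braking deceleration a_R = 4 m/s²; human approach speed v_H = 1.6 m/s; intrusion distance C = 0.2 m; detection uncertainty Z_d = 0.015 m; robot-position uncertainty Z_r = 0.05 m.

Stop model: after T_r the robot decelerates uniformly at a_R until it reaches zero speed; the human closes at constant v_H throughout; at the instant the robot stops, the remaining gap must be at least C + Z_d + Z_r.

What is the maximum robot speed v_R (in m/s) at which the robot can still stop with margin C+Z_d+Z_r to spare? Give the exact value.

quadratic (1/8)·v² + (13/20)·v + (-3537/3200) = 0
  disc = (13/20)² − 4·(1/8)·(-3537/3200) = 6241/6400 ; √disc = 79/80
  v_R = (−(13/20) + 79/80) / (2·(1/8)) = 27/20 m/s
check:
stop time T_s = (27/20)/4 = 0.3375 s
robot covers v_R·T_r = 1.3500·0.2500 = 0.3375 m before braking
robot covers 1.3500·0.3375 − ½·4.0000·0.3375² = 0.2278 m while stopping
person approaches 1.6000·(0.2500+0.3375) = 0.9400 m
margins: 0.2000+0.0150+0.0500 = 0.2650 m
sum ≈ 0.3375+0.2278+0.9400+0.2650 ≈ 1.7703 m = S ✓

v_R_max = 27/20 m/s = 1.3500 m/s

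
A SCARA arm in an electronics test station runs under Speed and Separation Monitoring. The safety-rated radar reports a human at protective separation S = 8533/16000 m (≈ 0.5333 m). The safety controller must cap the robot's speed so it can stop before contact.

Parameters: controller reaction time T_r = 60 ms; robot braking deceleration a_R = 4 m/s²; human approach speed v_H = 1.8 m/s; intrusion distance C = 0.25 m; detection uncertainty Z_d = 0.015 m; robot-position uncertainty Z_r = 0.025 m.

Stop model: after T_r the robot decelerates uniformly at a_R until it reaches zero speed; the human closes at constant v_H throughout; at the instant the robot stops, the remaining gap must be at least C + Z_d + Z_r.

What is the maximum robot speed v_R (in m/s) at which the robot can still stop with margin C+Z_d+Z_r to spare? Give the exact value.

at the boundary: (1/8)·v² + (51/100)·v + (-433/3200) = 0
  disc = (51/100)² − 4·(1/8)·(-433/3200) = 52441/160000 ; √disc = 229/400
  v_R = (−(51/100) + 229/400) / (2·(1/8)) = 1/4 m/s
check:
stop time T_s = (1/4)/4 = 0.0625 s
reaction-phase robot travel = 0.2500·0.0600 = 0.0150 m
robot under decel: 0.2500²/(2·4.0000) = 0.0078 m
person approaches 1.8000·(0.0600+0.0625) = 0.2205 m
residual clearance needed = 0.2500+0.0150+0.0250 = 0.2900 m
sum ≈ 0.0150+0.0078+0.2205+0.2900 ≈ 0.5333 m = S ✓

v_R_max = 1/4 m/s = 0.2500 m/s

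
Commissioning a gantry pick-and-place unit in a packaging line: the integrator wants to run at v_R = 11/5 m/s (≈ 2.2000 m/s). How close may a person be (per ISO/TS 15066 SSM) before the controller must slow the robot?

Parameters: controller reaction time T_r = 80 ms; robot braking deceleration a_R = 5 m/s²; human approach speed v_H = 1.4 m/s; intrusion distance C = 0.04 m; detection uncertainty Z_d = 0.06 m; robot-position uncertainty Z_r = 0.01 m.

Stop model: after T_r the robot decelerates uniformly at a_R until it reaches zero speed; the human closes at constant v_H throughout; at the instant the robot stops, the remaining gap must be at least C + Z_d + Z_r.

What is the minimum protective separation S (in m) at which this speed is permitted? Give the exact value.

S_min = 749/500 m = 1.4980 m

T_s = v_R/a_R = (11/5)/5 = 0.4400 s
reaction-phase robot travel = 2.2000·0.0800 = 0.1760 m
robot covers 2.2000·0.4400 − ½·5.0000·0.4400² = 0.4840 m while stopping
human closes 1.4000·0.5200 = 0.7280 m
C+Z_d+Z_r = 0.0400+0.0600+0.0100 = 0.1100 m
S_min ≈ 0.1760+0.4840+0.7280+0.1100  ⇒  S_min = 749/500 m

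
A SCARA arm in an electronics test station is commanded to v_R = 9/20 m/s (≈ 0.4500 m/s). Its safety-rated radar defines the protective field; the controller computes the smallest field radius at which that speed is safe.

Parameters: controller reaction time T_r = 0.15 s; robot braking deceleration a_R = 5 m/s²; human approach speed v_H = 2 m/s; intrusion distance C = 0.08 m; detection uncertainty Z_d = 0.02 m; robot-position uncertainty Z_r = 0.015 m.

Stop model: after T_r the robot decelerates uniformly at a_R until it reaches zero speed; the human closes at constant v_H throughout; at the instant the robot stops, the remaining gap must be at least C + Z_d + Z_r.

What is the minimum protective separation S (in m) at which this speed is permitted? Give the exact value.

braking lasts T_s = (9/20)/5 = 0.0900 s
robot covers v_R·T_r = 0.4500·0.1500 = 0.0675 m before braking
robot covers 0.4500·0.0900 − ½·5.0000·0.0900² = 0.0203 m while stopping
human over T_r+T_s: 2.0000·(0.1500+0.0900) = 0.4800 m
residual clearance needed = 0.0800+0.0200+0.0150 = 0.1150 m
S_min ≈ 0.0675+0.0203+0.4800+0.1150  ⇒  S_min = 2731/4000 m

S_min = 2731/4000 m = 0.6827 m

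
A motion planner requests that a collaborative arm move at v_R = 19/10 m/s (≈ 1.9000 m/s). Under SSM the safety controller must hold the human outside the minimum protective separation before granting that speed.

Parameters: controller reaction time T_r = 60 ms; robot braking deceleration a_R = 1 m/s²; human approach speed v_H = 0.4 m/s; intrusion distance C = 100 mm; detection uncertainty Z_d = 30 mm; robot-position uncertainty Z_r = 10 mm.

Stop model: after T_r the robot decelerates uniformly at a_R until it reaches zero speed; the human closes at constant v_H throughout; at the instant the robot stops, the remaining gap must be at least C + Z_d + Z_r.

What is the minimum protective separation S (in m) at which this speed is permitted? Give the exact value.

stop time T_s = (19/10)/1 = 1.9000 s
robot covers v_R·T_r = 1.9000·0.0600 = 0.1140 m before braking
robot under decel: 1.9000²/(2·1.0000) = 1.8050 m
human closes 0.4000·1.9600 = 0.7840 m
residual clearance needed = 0.1000+0.0300+0.0100 = 0.1400 m
S_min ≈ 0.1140+1.8050+0.7840+0.1400  ⇒  S_min = 2843/1000 m

S_min = 2843/1000 m = 2.8430 m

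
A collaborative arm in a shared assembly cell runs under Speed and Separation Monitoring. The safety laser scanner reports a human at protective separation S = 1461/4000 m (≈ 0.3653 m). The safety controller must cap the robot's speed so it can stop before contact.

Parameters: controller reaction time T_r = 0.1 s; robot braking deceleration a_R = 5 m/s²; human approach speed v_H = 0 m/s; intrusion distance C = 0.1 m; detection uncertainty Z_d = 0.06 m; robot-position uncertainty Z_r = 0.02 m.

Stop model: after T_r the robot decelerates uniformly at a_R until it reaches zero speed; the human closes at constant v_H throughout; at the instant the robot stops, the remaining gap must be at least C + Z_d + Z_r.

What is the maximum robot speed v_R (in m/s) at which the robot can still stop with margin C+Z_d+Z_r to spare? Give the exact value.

v_R_max = 19/20 m/s = 0.9500 m/s

quadratic (1/10)·v² + (1/10)·v + (-741/4000) = 0
  disc = (1/10)² − 4·(1/10)·(-741/4000) = 841/10000 ; √disc = 29/100
  v_R = (−(1/10) + 29/100) / (2·(1/10)) = 19/20 m/s
check:
T_s = v_R/a_R = (19/20)/5 = 0.1900 s
robot covers v_R·T_r = 0.9500·0.1000 = 0.0950 m before braking
braking distance = 0.9500²/(2·5.0000) = 0.0902 m
person approaches 0.0000·(0.1000+0.1900) = 0.0000 m
residual clearance needed = 0.1000+0.0600+0.0200 = 0.1800 m
sum ≈ 0.0950+0.0902+0.0000+0.1800 ≈ 0.3653 m = S ✓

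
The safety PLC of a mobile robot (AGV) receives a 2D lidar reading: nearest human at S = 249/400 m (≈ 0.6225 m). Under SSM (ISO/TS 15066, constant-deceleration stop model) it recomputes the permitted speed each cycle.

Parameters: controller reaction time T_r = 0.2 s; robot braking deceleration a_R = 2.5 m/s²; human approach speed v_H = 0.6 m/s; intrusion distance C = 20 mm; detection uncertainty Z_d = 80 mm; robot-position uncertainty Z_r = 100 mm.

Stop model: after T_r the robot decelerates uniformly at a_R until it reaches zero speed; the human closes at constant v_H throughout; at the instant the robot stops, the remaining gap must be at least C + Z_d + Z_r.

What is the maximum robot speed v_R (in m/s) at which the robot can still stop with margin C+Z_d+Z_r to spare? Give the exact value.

at the boundary: (1/5)·v² + (11/25)·v + (-121/400) = 0
  disc = (11/25)² − 4·(1/5)·(-121/400) = 1089/2500 ; √disc = 33/50
  v_R = (−(11/25) + 33/50) / (2·(1/5)) = 11/20 m/s
check:
stop time T_s = (11/20)/(5/2) = 0.2200 s
robot in T_r: 0.5500·0.2000 = 0.1100 m
robot under decel: 0.5500²/(2·2.5000) = 0.0605 m
human over T_r+T_s: 0.6000·(0.2000+0.2200) = 0.2520 m
margins: 0.0200+0.0800+0.1000 = 0.2000 m
sum ≈ 0.1100+0.0605+0.2520+0.2000 ≈ 0.6225 m = S ✓

v_R_max = 11/20 m/s = 0.5500 m/s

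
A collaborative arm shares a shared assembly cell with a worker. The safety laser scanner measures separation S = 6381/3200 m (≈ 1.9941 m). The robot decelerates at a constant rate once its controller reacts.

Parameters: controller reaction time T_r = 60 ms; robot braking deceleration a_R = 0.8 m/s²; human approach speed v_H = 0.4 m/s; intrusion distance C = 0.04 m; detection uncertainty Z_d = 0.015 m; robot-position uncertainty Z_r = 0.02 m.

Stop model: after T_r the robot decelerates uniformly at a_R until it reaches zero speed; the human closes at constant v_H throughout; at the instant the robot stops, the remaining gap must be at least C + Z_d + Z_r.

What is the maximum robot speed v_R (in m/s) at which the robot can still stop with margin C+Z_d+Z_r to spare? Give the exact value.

v_R_max = 27/20 m/s = 1.3500 m/s

quadratic (5/8)·v² + (14/25)·v + (-30321/16000) = 0
  disc = (14/25)² − 4·(5/8)·(-30321/16000) = 808201/160000 ; √disc = 899/400
  v_R = (−(14/25) + 899/400) / (2·(5/8)) = 27/20 m/s
check:
braking lasts T_s = (27/20)/(4/5) = 1.6875 s
robot covers v_R·T_r = 1.3500·0.0600 = 0.0810 m before braking
robot under decel: 1.3500²/(2·0.8000) = 1.1391 m
human over T_r+T_s: 0.4000·(0.0600+1.6875) = 0.6990 m
residual clearance needed = 0.0400+0.0150+0.0200 = 0.0750 m
sum ≈ 0.0810+1.1391+0.6990+0.0750 ≈ 1.9941 m = S ✓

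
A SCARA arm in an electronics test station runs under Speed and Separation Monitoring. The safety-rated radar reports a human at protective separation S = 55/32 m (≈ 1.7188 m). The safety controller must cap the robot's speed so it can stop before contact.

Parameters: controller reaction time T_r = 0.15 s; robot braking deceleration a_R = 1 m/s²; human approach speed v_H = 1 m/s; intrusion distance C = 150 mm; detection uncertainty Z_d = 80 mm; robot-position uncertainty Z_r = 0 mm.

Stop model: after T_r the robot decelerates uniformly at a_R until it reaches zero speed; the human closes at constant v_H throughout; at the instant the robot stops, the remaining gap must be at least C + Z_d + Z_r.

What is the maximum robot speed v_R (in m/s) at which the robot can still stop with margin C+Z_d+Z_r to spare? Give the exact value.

collect terms ⇒ (1/2)·v_R² + (23/20)·v_R + (-1071/800) = 0
  disc = (23/20)² − 4·(1/2)·(-1071/800) = 4 ; √disc = 2
  v_R = (−(23/20) + 2) / (2·(1/2)) = 17/20 m/s
check:
stop time T_s = (17/20)/1 = 0.8500 s
reaction-phase robot travel = 0.8500·0.1500 = 0.1275 m
robot under decel: 0.8500²/(2·1.0000) = 0.3613 m
human closes 1.0000·1.0000 = 1.0000 m
residual clearance needed = 0.1500+0.0800+0.0000 = 0.2300 m
sum ≈ 0.1275+0.3613+1.0000+0.2300 ≈ 1.7188 m = S ✓

v_R_max = 17/20 m/s = 0.8500 m/s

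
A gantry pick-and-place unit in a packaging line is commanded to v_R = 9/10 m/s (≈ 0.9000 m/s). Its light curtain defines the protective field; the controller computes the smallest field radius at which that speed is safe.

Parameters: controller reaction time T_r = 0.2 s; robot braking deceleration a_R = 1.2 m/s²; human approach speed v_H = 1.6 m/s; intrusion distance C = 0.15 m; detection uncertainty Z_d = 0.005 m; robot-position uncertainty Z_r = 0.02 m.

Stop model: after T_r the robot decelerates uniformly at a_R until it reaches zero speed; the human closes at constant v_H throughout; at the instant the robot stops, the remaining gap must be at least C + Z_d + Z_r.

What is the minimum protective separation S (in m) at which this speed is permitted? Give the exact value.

S_min = 177/80 m = 2.2125 m

braking lasts T_s = (9/10)/(6/5) = 0.7500 s
robot in T_r: 0.9000·0.2000 = 0.1800 m
robot covers 0.9000·0.7500 − ½·1.2000·0.7500² = 0.3375 m while stopping
person approaches 1.6000·(0.2000+0.7500) = 1.5200 m
margins: 0.1500+0.0050+0.0200 = 0.1750 m
S_min ≈ 0.1800+0.3375+1.5200+0.1750  ⇒  S_min = 177/80 m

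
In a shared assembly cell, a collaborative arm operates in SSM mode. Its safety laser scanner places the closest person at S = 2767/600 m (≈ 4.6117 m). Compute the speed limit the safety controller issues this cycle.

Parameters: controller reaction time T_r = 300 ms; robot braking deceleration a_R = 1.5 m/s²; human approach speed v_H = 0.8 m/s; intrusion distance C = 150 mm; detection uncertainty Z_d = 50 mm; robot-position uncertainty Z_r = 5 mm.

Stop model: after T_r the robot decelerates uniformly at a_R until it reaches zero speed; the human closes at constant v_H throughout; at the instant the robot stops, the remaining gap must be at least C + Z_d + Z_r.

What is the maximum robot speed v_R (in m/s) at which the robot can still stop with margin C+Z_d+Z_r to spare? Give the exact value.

v_R_max = 5/2 m/s = 2.5000 m/s

collect terms ⇒ (1/3)·v_R² + (5/6)·v_R + (-25/6) = 0
  disc = (5/6)² − 4·(1/3)·(-25/6) = 25/4 ; √disc = 5/2
  v_R = (−(5/6) + 5/2) / (2·(1/3)) = 5/2 m/s
check:
braking lasts T_s = (5/2)/(3/2) = 1.6667 s
robot covers v_R·T_r = 2.5000·0.3000 = 0.7500 m before braking
robot covers 2.5000·1.6667 − ½·1.5000·1.6667² = 2.0833 m while stopping
person approaches 0.8000·(0.3000+1.6667) = 1.5733 m
C+Z_d+Z_r = 0.1500+0.0500+0.0050 = 0.2050 m
sum ≈ 0.7500+2.0833+1.5733+0.2050 ≈ 4.6117 m = S ✓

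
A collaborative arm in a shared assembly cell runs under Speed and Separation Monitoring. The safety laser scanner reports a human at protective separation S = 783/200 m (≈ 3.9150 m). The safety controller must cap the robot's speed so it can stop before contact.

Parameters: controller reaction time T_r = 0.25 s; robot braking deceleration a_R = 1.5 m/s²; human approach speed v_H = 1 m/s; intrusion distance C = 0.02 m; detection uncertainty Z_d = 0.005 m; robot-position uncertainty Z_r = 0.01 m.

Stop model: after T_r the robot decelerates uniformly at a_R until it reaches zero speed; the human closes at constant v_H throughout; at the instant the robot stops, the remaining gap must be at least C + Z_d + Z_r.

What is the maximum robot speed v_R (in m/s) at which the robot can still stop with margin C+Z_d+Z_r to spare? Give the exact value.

v_R_max = 11/5 m/s = 2.2000 m/s

collect terms ⇒ (1/3)·v_R² + (11/12)·v_R + (-363/100) = 0
  disc = (11/12)² − 4·(1/3)·(-363/100) = 20449/3600 ; √disc = 143/60
  v_R = (−(11/12) + 143/60) / (2·(1/3)) = 11/5 m/s
check:
braking lasts T_s = (11/5)/(3/2) = 1.4667 s
reaction-phase robot travel = 2.2000·0.2500 = 0.5500 m
robot under decel: 2.2000²/(2·1.5000) = 1.6133 m
person approaches 1.0000·(0.2500+1.4667) = 1.7167 m
C+Z_d+Z_r = 0.0200+0.0050+0.0100 = 0.0350 m
sum ≈ 0.5500+1.6133+1.7167+0.0350 ≈ 3.9150 m = S ✓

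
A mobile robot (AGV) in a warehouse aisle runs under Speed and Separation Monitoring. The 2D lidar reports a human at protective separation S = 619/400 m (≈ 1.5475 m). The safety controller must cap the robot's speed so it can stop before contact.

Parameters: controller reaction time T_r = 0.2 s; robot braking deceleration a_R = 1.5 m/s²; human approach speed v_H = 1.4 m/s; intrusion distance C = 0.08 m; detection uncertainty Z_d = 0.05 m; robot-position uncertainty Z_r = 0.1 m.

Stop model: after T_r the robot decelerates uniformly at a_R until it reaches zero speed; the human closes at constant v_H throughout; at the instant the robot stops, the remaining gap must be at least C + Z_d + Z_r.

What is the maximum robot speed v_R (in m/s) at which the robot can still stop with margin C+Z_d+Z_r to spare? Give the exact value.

at the boundary: (1/3)·v² + (17/15)·v + (-83/80) = 0
  disc = (17/15)² − 4·(1/3)·(-83/80) = 2401/900 ; √disc = 49/30
  v_R = (−(17/15) + 49/30) / (2·(1/3)) = 3/4 m/s
check:
stop time T_s = (3/4)/(3/2) = 0.5000 s
robot covers v_R·T_r = 0.7500·0.2000 = 0.1500 m before braking
robot under decel: 0.7500²/(2·1.5000) = 0.1875 m
human closes 1.4000·0.7000 = 0.9800 m
C+Z_d+Z_r = 0.0800+0.0500+0.1000 = 0.2300 m
sum ≈ 0.1500+0.1875+0.9800+0.2300 ≈ 1.5475 m = S ✓

v_R_max = 3/4 m/s = 0.7500 m/s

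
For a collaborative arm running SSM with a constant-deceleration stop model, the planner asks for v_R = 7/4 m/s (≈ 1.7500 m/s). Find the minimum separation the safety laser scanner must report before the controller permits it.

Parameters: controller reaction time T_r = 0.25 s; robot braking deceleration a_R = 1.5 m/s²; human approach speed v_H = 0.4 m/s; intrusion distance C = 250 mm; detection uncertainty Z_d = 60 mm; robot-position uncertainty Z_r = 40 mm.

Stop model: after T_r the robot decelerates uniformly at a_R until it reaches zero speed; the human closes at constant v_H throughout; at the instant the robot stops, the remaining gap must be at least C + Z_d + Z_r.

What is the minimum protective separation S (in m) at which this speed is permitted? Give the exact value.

stop time T_s = (7/4)/(3/2) = 1.1667 s
reaction-phase robot travel = 1.7500·0.2500 = 0.4375 m
robot under decel: 1.7500²/(2·1.5000) = 1.0208 m
human closes 0.4000·1.4167 = 0.5667 m
residual clearance needed = 0.2500+0.0600+0.0400 = 0.3500 m
S_min ≈ 0.4375+1.0208+0.5667+0.3500  ⇒  S_min = 19/8 m

S_min = 19/8 m = 2.3750 m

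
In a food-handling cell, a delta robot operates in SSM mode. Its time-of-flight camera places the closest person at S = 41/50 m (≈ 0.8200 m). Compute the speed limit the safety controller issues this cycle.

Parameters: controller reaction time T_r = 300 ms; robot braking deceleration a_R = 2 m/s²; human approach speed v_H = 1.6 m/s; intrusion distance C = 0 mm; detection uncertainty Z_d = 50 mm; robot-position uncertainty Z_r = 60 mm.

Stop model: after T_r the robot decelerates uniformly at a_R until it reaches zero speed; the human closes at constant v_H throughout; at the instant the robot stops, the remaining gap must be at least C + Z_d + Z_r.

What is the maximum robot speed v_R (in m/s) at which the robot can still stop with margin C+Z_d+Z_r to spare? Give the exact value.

quadratic (1/4)·v² + (11/10)·v + (-23/100) = 0
  disc = (11/10)² − 4·(1/4)·(-23/100) = 36/25 ; √disc = 6/5
  v_R = (−(11/10) + 6/5) / (2·(1/4)) = 1/5 m/s
check:
stop time T_s = (1/5)/2 = 0.1000 s
robot in T_r: 0.2000·0.3000 = 0.0600 m
robot under decel: 0.2000²/(2·2.0000) = 0.0100 m
human over T_r+T_s: 1.6000·(0.3000+0.1000) = 0.6400 m
residual clearance needed = 0.0000+0.0500+0.0600 = 0.1100 m
sum ≈ 0.0600+0.0100+0.6400+0.1100 ≈ 0.8200 m = S ✓

v_R_max = 1/5 m/s = 0.2000 m/s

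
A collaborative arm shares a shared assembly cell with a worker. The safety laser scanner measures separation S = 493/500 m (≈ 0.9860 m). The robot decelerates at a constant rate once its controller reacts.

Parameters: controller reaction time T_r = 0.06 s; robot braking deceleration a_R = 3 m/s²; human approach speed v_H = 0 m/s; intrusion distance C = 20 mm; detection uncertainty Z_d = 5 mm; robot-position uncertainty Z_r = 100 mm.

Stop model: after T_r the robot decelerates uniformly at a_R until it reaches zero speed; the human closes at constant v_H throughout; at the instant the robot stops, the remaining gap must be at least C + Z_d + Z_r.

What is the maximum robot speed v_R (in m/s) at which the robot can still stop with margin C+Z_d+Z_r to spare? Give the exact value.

at the boundary: (1/6)·v² + (3/50)·v + (-861/1000) = 0
  disc = (3/50)² − 4·(1/6)·(-861/1000) = 361/625 ; √disc = 19/25
  v_R = (−(3/50) + 19/25) / (2·(1/6)) = 21/10 m/s
check:
T_s = v_R/a_R = (21/10)/3 = 0.7000 s
robot covers v_R·T_r = 2.1000·0.0600 = 0.1260 m before braking
braking distance = 2.1000²/(2·3.0000) = 0.7350 m
human over T_r+T_s: 0.0000·(0.0600+0.7000) = 0.0000 m
C+Z_d+Z_r = 0.0200+0.0050+0.1000 = 0.1250 m
sum ≈ 0.1260+0.7350+0.0000+0.1250 ≈ 0.9860 m = S ✓

v_R_max = 21/10 m/s = 2.1000 m/s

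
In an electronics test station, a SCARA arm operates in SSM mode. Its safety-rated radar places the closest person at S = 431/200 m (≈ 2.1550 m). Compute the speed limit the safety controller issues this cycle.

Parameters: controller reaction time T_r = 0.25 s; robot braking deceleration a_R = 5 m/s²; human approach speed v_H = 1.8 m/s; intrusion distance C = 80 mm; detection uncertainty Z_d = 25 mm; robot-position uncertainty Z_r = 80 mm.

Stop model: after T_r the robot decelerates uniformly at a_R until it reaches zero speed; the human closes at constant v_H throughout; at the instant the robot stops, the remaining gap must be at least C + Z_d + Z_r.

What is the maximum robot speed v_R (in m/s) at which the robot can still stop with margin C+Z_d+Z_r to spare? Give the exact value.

v_R_max = 19/10 m/s = 1.9000 m/s

collect terms ⇒ (1/10)·v_R² + (61/100)·v_R + (-38/25) = 0
  disc = (61/100)² − 4·(1/10)·(-38/25) = 9801/10000 ; √disc = 99/100
  v_R = (−(61/100) + 99/100) / (2·(1/10)) = 19/10 m/s
check:
stop time T_s = (19/10)/5 = 0.3800 s
robot in T_r: 1.9000·0.2500 = 0.4750 m
robot covers 1.9000·0.3800 − ½·5.0000·0.3800² = 0.3610 m while stopping
person approaches 1.8000·(0.2500+0.3800) = 1.1340 m
C+Z_d+Z_r = 0.0800+0.0250+0.0800 = 0.1850 m
sum ≈ 0.4750+0.3610+1.1340+0.1850 ≈ 2.1550 m = S ✓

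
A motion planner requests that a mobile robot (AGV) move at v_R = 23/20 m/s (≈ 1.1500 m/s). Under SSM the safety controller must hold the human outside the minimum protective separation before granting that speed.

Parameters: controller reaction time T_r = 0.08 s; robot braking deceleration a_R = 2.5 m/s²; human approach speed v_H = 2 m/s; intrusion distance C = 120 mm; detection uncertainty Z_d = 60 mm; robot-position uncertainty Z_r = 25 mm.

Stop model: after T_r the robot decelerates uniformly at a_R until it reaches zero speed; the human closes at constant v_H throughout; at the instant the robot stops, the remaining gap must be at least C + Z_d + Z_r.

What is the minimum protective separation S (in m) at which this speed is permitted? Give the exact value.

braking lasts T_s = (23/20)/(5/2) = 0.4600 s
robot in T_r: 1.1500·0.0800 = 0.0920 m
braking distance = 1.1500²/(2·2.5000) = 0.2645 m
person approaches 2.0000·(0.0800+0.4600) = 1.0800 m
C+Z_d+Z_r = 0.1200+0.0600+0.0250 = 0.2050 m
S_min ≈ 0.0920+0.2645+1.0800+0.2050  ⇒  S_min = 3283/2000 m

S_min = 3283/2000 m = 1.6415 m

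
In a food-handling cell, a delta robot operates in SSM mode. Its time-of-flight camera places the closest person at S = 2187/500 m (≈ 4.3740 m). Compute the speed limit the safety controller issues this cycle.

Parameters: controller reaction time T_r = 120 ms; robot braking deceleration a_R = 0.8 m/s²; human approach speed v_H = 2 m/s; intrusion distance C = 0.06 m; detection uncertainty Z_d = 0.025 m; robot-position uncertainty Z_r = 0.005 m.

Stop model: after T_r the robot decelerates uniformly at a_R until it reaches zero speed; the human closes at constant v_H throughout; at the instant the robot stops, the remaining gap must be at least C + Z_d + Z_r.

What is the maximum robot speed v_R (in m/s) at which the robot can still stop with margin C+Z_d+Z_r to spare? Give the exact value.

v_R_max = 6/5 m/s = 1.2000 m/s

collect terms ⇒ (5/8)·v_R² + (131/50)·v_R + (-1011/250) = 0
  disc = (131/50)² − 4·(5/8)·(-1011/250) = 10609/625 ; √disc = 103/25
  v_R = (−(131/50) + 103/25) / (2·(5/8)) = 6/5 m/s
check:
stop time T_s = (6/5)/(4/5) = 1.5000 s
reaction-phase robot travel = 1.2000·0.1200 = 0.1440 m
braking distance = 1.2000²/(2·0.8000) = 0.9000 m
person approaches 2.0000·(0.1200+1.5000) = 3.2400 m
C+Z_d+Z_r = 0.0600+0.0250+0.0050 = 0.0900 m
sum ≈ 0.1440+0.9000+3.2400+0.0900 ≈ 4.3740 m = S ✓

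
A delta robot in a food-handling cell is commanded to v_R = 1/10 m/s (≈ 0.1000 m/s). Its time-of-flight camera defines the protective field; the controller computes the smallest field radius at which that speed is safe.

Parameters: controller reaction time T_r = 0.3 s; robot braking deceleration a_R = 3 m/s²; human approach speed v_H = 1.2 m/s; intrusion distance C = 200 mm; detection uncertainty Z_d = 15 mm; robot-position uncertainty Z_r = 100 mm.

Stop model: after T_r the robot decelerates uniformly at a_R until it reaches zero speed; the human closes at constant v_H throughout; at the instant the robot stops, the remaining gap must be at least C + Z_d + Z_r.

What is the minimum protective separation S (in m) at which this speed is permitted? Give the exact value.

S_min = 56/75 m = 0.7467 m

braking lasts T_s = (1/10)/3 = 0.0333 s
robot in T_r: 0.1000·0.3000 = 0.0300 m
braking distance = 0.1000²/(2·3.0000) = 0.0017 m
human over T_r+T_s: 1.2000·(0.3000+0.0333) = 0.4000 m
margins: 0.2000+0.0150+0.1000 = 0.3150 m
S_min ≈ 0.0300+0.0017+0.4000+0.3150  ⇒  S_min = 56/75 m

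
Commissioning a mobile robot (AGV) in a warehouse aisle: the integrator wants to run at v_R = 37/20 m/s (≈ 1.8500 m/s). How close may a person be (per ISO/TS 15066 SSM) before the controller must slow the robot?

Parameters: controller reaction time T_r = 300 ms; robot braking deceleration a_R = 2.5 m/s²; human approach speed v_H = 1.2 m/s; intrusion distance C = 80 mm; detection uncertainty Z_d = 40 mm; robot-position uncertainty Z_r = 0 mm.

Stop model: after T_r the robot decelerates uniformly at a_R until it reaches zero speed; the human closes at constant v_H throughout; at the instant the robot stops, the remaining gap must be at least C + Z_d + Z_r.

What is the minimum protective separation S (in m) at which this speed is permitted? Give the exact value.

S_min = 1043/400 m = 2.6075 m

braking lasts T_s = (37/20)/(5/2) = 0.7400 s
robot in T_r: 1.8500·0.3000 = 0.5550 m
braking distance = 1.8500²/(2·2.5000) = 0.6845 m
human closes 1.2000·1.0400 = 1.2480 m
margins: 0.0800+0.0400+0.0000 = 0.1200 m
S_min ≈ 0.5550+0.6845+1.2480+0.1200  ⇒  S_min = 1043/400 m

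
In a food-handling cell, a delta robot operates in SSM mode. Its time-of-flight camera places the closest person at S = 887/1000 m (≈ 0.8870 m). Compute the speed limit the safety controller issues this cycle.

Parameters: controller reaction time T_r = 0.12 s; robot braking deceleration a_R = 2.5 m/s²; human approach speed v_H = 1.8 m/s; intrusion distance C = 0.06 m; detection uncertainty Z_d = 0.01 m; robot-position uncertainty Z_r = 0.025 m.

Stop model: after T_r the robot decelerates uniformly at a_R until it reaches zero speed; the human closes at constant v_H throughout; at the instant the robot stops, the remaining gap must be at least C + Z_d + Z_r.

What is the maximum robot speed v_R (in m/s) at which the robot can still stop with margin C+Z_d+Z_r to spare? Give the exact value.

collect terms ⇒ (1/5)·v_R² + (21/25)·v_R + (-72/125) = 0
  disc = (21/25)² − 4·(1/5)·(-72/125) = 729/625 ; √disc = 27/25
  v_R = (−(21/25) + 27/25) / (2·(1/5)) = 3/5 m/s
check:
stop time T_s = (3/5)/(5/2) = 0.2400 s
robot in T_r: 0.6000·0.1200 = 0.0720 m
robot covers 0.6000·0.2400 − ½·2.5000·0.2400² = 0.0720 m while stopping
person approaches 1.8000·(0.1200+0.2400) = 0.6480 m
C+Z_d+Z_r = 0.0600+0.0100+0.0250 = 0.0950 m
sum ≈ 0.0720+0.0720+0.6480+0.0950 ≈ 0.8870 m = S ✓

v_R_max = 3/5 m/s = 0.6000 m/s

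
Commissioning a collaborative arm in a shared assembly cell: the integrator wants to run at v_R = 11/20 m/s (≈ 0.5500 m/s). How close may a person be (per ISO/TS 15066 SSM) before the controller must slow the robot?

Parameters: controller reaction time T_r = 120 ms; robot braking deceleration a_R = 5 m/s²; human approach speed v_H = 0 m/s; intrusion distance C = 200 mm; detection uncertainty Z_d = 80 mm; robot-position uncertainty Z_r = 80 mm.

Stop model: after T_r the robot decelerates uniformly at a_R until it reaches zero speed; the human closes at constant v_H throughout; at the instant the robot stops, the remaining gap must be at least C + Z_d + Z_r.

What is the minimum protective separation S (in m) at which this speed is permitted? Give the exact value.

T_s = v_R/a_R = (11/20)/5 = 0.1100 s
robot covers v_R·T_r = 0.5500·0.1200 = 0.0660 m before braking
robot under decel: 0.5500²/(2·5.0000) = 0.0302 m
human closes 0.0000·0.2300 = 0.0000 m
margins: 0.2000+0.0800+0.0800 = 0.3600 m
S_min ≈ 0.0660+0.0302+0.0000+0.3600  ⇒  S_min = 73/160 m

S_min = 73/160 m = 0.4562 m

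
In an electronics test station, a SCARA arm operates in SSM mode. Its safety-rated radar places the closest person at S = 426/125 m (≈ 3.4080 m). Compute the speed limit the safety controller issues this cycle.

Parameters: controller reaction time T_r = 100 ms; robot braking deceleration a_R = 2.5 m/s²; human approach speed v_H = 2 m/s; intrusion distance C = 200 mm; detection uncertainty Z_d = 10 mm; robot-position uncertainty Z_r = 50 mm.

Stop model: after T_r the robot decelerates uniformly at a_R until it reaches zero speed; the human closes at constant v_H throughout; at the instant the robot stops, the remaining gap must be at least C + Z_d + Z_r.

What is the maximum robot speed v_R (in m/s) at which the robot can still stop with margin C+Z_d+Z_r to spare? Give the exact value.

v_R_max = 11/5 m/s = 2.2000 m/s

at the boundary: (1/5)·v² + (9/10)·v + (-737/250) = 0
  disc = (9/10)² − 4·(1/5)·(-737/250) = 7921/2500 ; √disc = 89/50
  v_R = (−(9/10) + 89/50) / (2·(1/5)) = 11/5 m/s
check:
stop time T_s = (11/5)/(5/2) = 0.8800 s
reaction-phase robot travel = 2.2000·0.1000 = 0.2200 m
robot under decel: 2.2000²/(2·2.5000) = 0.9680 m
human over T_r+T_s: 2.0000·(0.1000+0.8800) = 1.9600 m
residual clearance needed = 0.2000+0.0100+0.0500 = 0.2600 m
sum ≈ 0.2200+0.9680+1.9600+0.2600 ≈ 3.4080 m = S ✓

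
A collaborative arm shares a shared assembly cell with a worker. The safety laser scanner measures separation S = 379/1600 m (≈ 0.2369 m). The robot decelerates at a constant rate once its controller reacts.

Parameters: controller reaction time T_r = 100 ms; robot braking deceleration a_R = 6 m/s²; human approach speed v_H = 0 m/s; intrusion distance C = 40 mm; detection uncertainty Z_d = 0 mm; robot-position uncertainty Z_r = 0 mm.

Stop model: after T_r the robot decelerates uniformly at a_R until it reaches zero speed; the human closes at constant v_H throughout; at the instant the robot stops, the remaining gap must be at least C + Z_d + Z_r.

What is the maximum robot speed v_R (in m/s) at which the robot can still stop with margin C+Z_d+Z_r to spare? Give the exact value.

at the boundary: (1/12)·v² + (1/10)·v + (-63/320) = 0
  disc = (1/10)² − 4·(1/12)·(-63/320) = 121/1600 ; √disc = 11/40
  v_R = (−(1/10) + 11/40) / (2·(1/12)) = 21/20 m/s
check:
braking lasts T_s = (21/20)/6 = 0.1750 s
reaction-phase robot travel = 1.0500·0.1000 = 0.1050 m
robot covers 1.0500·0.1750 − ½·6.0000·0.1750² = 0.0919 m while stopping
person approaches 0.0000·(0.1000+0.1750) = 0.0000 m
residual clearance needed = 0.0400+0.0000+0.0000 = 0.0400 m
sum ≈ 0.1050+0.0919+0.0000+0.0400 ≈ 0.2369 m = S ✓

v_R_max = 21/20 m/s = 1.0500 m/s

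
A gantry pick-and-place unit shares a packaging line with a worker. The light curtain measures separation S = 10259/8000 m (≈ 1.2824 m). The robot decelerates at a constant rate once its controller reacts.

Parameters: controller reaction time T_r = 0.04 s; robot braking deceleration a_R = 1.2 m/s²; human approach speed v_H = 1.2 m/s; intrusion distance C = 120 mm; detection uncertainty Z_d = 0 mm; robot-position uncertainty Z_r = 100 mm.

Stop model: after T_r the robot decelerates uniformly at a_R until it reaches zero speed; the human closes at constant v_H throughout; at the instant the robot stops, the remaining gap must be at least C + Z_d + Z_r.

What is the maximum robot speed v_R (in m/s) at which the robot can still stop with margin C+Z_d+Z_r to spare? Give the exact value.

at the boundary: (5/12)·v² + (26/25)·v + (-1623/1600) = 0
  disc = (26/25)² − 4·(5/12)·(-1623/1600) = 110889/40000 ; √disc = 333/200
  v_R = (−(26/25) + 333/200) / (2·(5/12)) = 3/4 m/s
check:
T_s = v_R/a_R = (3/4)/(6/5) = 0.6250 s
robot in T_r: 0.7500·0.0400 = 0.0300 m
robot covers 0.7500·0.6250 − ½·1.2000·0.6250² = 0.2344 m while stopping
person approaches 1.2000·(0.0400+0.6250) = 0.7980 m
residual clearance needed = 0.1200+0.0000+0.1000 = 0.2200 m
sum ≈ 0.0300+0.2344+0.7980+0.2200 ≈ 1.2824 m = S ✓

v_R_max = 3/4 m/s = 0.7500 m/s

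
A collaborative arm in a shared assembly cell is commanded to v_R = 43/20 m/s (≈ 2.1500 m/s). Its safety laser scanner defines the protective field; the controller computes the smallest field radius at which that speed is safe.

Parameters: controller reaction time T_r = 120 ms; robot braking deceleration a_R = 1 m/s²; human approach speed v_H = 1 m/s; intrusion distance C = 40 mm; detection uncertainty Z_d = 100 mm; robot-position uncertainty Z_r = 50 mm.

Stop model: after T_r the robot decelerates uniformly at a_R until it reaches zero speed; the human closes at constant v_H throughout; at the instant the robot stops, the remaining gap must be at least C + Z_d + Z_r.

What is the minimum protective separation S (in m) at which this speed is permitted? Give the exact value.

T_s = v_R/a_R = (43/20)/1 = 2.1500 s
reaction-phase robot travel = 2.1500·0.1200 = 0.2580 m
braking distance = 2.1500²/(2·1.0000) = 2.3112 m
human over T_r+T_s: 1.0000·(0.1200+2.1500) = 2.2700 m
margins: 0.0400+0.1000+0.0500 = 0.1900 m
S_min ≈ 0.2580+2.3112+2.2700+0.1900  ⇒  S_min = 20117/4000 m

S_min = 20117/4000 m = 5.0293 m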